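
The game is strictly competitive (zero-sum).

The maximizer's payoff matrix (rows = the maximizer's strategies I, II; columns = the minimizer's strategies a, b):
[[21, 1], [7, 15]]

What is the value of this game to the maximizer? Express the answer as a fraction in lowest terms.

Row minima are 1 and 7, so the maximizer's maximin is 7; column maxima are 21 and 15, so the minimizer's minimax is 15. These differ, so the equilibrium is in mixed strategies.
Let the maximizer play I with probability p. The minimizer is indifferent when 21p + 7(1−p) = p + 15(1−p), giving p = 2/7.
Let the minimizer play a with probability q. The maximizer is indifferent when 21q + (1−q) = 7q + 15(1−q), giving q = 1/2.
The value is 21·(1/2) + (1)·(1/2) = 11.

11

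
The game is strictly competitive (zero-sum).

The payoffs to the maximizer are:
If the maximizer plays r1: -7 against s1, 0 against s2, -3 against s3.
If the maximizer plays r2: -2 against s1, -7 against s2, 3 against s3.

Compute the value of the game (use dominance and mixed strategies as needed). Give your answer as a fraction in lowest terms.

-49/12

Column s3 is strictly dominated by s1 for the minimizer (it gives the maximizer more in every row).
The remaining 2×2 game on (r1, r2) × (s1, s2) has no saddle point. Let the maximizer play r1 with probability p; indifference gives −7p − 2(1−p) = −7(1−p), so p = 5/12.
Similarly the minimizer's optimal q on s1 is 7/12, and the value is -7·(7/12) + (0)·(5/12) = -49/12.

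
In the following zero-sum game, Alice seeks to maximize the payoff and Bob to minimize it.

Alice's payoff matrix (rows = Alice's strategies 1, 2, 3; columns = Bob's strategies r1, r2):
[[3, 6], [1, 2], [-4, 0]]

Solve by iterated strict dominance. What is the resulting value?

3

Column r2 is strictly dominated by r1 for Bob (3<6, 1<2, -4<0); eliminate r2.
Row 2 is strictly dominated by row 1 (3>1); eliminate 2.
Row 3 is strictly dominated by row 1 (3>-4); eliminate 3.
Only (1, r1) remains, with payoff 3.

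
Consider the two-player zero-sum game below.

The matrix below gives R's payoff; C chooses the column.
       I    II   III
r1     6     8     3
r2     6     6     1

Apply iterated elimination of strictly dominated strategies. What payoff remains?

Column II is strictly dominated by III for C (3<8, 1<6); eliminate II.
Column I is strictly dominated by III for C (3<6, 1<6); eliminate I.
Row r2 is strictly dominated by row r1 (3>1); eliminate r2.
Only (r1, III) remains, with payoff 3.

3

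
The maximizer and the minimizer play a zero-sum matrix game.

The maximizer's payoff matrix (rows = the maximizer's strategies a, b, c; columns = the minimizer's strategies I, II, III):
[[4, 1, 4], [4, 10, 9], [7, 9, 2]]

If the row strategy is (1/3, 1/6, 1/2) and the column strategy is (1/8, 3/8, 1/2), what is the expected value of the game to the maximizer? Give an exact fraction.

121/24

Against (1/8, 3/8, 1/2), each row's expected payoff is a: 23/8; b: 35/4; c: 21/4.
Taking the (1/3, 1/6, 1/2)-weighted average: (1/3)·(23/8) + (1/6)·(35/4) + (1/2)·(21/4) = 121/24.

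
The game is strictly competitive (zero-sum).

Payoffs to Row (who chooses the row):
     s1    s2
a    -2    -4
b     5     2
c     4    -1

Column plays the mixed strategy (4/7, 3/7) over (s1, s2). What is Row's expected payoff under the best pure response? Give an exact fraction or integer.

a: (-2)·(4/7) + (-4)·(3/7) = -20/7.
b: (5)·(4/7) + (2)·(3/7) = 26/7.
c: (4)·(4/7) + (-1)·(3/7) = 13/7.
The best pure response is b with expected payoff 26/7.

26/7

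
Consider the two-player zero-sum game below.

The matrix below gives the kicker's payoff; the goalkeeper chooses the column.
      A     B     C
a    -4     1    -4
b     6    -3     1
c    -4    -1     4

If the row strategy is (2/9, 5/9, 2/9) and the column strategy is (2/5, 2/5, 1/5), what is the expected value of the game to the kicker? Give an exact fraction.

1/15

Against (2/5, 2/5, 1/5), each row's expected payoff is a: -2; b: 7/5; c: -6/5.
Taking the (2/9, 5/9, 2/9)-weighted average: (2/9)·(-2) + (5/9)·(7/5) + (2/9)·(-6/5) = 1/15.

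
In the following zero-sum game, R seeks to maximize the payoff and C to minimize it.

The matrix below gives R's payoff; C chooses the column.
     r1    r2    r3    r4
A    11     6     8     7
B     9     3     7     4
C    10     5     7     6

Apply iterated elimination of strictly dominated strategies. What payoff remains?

6

Row C is strictly dominated by row A (11>10, 6>5, 8>7, 7>6); eliminate C.
Column r4 is strictly dominated by r2 for C (6<7, 3<4); eliminate r4.
Column r3 is strictly dominated by r2 for C (6<8, 3<7); eliminate r3.
Column r1 is strictly dominated by r2 for C (6<11, 3<9); eliminate r1.
Row B is strictly dominated by row A (6>3); eliminate B.
Only (A, r2) remains, with payoff 6.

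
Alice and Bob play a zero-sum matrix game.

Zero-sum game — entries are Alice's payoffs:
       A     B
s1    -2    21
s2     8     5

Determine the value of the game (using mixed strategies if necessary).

89/13

Row minima are -2 and 5, so Alice's maximin is 5; column maxima are 8 and 21, so Bob's minimax is 8. These differ, so the equilibrium is in mixed strategies.
Let Alice play s1 with probability p. Bob is indifferent when −2p + 8(1−p) = 21p + 5(1−p), giving p = 3/26.
Let Bob play A with probability q. Alice is indifferent when −2q + 21(1−q) = 8q + 5(1−q), giving q = 8/13.
The value is -2·(8/13) + (21)·(5/13) = 89/13.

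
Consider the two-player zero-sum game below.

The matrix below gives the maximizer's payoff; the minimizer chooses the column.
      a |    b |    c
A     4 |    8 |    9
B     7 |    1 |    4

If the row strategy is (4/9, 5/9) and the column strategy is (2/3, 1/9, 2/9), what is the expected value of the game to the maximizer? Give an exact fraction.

455/81

Against (2/3, 1/9, 2/9), each row's expected payoff is A: 50/9; B: 17/3.
Taking the (4/9, 5/9)-weighted average: (4/9)·(50/9) + (5/9)·(17/3) = 455/81.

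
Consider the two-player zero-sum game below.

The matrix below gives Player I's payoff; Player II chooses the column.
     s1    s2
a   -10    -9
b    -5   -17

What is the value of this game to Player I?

-125/13

Row minima are -10 and -17, so Player I's maximin is -10; column maxima are -5 and -9, so Player II's minimax is -9. These differ, so the equilibrium is in mixed strategies.
Let Player I play a with probability p. Player II is indifferent when −10p − 5(1−p) = −9p − 17(1−p), giving p = 12/13.
Let Player II play s1 with probability q. Player I is indifferent when −10q − 9(1−q) = −5q − 17(1−q), giving q = 8/13.
The value is -10·(8/13) + (-9)·(5/13) = -125/13.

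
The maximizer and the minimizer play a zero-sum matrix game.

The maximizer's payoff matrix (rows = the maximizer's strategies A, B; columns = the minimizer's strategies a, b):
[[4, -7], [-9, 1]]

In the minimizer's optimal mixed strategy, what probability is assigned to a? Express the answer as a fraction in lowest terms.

8/21

Row minima are -7 and -9, so the maximizer's maximin is -7; column maxima are 4 and 1, so the minimizer's minimax is 1. These differ, so the equilibrium is in mixed strategies.
Let the minimizer play a with probability q. The maximizer is indifferent when 4q − 7(1−q) = −9q + (1−q), giving q = 8/21.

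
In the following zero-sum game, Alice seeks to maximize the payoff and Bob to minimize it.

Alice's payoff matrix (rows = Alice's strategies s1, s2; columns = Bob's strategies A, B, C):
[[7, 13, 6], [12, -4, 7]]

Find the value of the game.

Column A is strictly dominated by C for Bob (it gives Alice more in every row).
The remaining 2×2 game on (s1, s2) × (B, C) has no saddle point. Let Alice play s1 with probability p; indifference gives 13p − 4(1−p) = 6p + 7(1−p), so p = 11/18.
Similarly Bob's optimal q on B is 1/18, and the value is 13·(1/18) + (6)·(17/18) = 115/18.

115/18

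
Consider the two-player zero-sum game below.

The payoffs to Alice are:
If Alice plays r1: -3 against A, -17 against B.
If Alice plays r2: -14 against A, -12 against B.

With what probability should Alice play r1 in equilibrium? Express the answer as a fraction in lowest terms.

Row minima are -17 and -14, so Alice's maximin is -14; column maxima are -3 and -12, so Bob's minimax is -12. These differ, so the equilibrium is in mixed strategies.
Let Alice play r1 with probability p. Bob is indifferent when −3p − 14(1−p) = −17p − 12(1−p), giving p = 1/8.

1/8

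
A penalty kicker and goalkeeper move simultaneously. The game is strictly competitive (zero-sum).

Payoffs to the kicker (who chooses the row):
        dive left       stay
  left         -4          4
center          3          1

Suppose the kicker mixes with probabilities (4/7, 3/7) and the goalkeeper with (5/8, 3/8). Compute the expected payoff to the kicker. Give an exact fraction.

11/28

Against (5/8, 3/8), each row's expected payoff is left: -1; center: 9/4.
Taking the (4/7, 3/7)-weighted average: (4/7)·(-1) + (3/7)·(9/4) = 11/28.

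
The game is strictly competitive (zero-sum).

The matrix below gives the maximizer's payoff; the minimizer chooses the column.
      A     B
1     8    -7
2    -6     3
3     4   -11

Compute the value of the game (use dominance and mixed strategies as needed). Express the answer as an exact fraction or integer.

-3/4

Row 3 is strictly dominated by row 1, so the maximizer never plays it.
The remaining 2×2 game on (1, 2) × (A, B) has no saddle point. Let the maximizer play 1 with probability p; indifference gives 8p − 6(1−p) = −7p + 3(1−p), so p = 3/8.
Similarly the minimizer's optimal q on A is 5/12, and the value is 8·(5/12) + (-7)·(7/12) = -3/4.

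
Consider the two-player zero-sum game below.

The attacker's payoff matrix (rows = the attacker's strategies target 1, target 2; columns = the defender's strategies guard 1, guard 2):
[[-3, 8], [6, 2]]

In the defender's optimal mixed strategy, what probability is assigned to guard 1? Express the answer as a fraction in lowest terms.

Row minima are -3 and 2, so the attacker's maximin is 2; column maxima are 6 and 8, so the defender's minimax is 6. These differ, so the equilibrium is in mixed strategies.
Let the defender play guard 1 with probability q. The attacker is indifferent when −3q + 8(1−q) = 6q + 2(1−q), giving q = 2/5.

2/5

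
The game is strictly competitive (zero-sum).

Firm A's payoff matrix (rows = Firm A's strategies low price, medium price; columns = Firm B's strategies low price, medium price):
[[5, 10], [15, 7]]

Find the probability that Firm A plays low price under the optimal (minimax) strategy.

Row minima are 5 and 7, so Firm A's maximin is 7; column maxima are 15 and 10, so Firm B's minimax is 10. These differ, so the equilibrium is in mixed strategies.
Let Firm A play low price with probability p. Firm B is indifferent when 5p + 15(1−p) = 10p + 7(1−p), giving p = 8/13.

8/13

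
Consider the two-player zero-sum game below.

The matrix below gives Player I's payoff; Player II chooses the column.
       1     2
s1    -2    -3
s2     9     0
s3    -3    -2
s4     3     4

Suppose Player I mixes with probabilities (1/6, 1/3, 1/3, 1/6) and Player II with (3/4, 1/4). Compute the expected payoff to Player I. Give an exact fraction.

3/2

Against (3/4, 1/4), each row's expected payoff is s1: -9/4; s2: 27/4; s3: -11/4; s4: 13/4.
Taking the (1/6, 1/3, 1/3, 1/6)-weighted average: (1/6)·(-9/4) + (1/3)·(27/4) + (1/3)·(-11/4) + (1/6)·(13/4) = 3/2.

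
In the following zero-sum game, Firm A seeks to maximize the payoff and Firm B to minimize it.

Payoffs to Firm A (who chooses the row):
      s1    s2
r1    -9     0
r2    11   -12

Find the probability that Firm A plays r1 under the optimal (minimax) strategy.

23/32

Row minima are -9 and -12, so Firm A's maximin is -9; column maxima are 11 and 0, so Firm B's minimax is 0. These differ, so the equilibrium is in mixed strategies.
Let Firm A play r1 with probability p. Firm B is indifferent when −9p + 11(1−p) = −12(1−p), giving p = 23/32.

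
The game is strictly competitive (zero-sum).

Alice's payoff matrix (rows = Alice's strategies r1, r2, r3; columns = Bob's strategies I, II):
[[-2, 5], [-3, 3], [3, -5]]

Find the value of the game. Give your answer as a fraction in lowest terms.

Row r2 is strictly dominated by row r1, so Alice never plays it.
The remaining 2×2 game on (r1, r3) × (I, II) has no saddle point. Let Alice play r1 with probability p; indifference gives −2p + 3(1−p) = 5p − 5(1−p), so p = 8/15.
Similarly Bob's optimal q on I is 2/3, and the value is -2·(2/3) + (5)·(1/3) = 1/3.

1/3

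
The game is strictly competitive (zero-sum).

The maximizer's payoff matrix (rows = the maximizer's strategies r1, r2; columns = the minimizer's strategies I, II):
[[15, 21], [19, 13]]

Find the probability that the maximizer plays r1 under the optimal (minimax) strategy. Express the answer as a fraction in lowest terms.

1/2

Row minima are 15 and 13, so the maximizer's maximin is 15; column maxima are 19 and 21, so the minimizer's minimax is 19. These differ, so the equilibrium is in mixed strategies.
Let the maximizer play r1 with probability p. The minimizer is indifferent when 15p + 19(1−p) = 21p + 13(1−p), giving p = 1/2.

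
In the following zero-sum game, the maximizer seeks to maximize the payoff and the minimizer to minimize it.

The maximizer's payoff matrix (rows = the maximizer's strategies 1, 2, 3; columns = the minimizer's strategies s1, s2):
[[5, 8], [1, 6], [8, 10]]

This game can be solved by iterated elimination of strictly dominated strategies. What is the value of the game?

Row 1 is strictly dominated by row 3 (8>5, 10>8); eliminate 1.
Row 2 is strictly dominated by row 3 (8>1, 10>6); eliminate 2.
Column s2 is strictly dominated by s1 for the minimizer (8<10); eliminate s2.
Only (3, s1) remains, with payoff 8.

8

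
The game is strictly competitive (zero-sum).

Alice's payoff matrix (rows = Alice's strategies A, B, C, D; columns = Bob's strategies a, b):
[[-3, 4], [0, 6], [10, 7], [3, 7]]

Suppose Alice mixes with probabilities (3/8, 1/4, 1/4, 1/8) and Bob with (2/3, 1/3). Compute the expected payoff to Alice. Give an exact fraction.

73/24

Against (2/3, 1/3), each row's expected payoff is A: -2/3; B: 2; C: 9; D: 13/3.
Taking the (3/8, 1/4, 1/4, 1/8)-weighted average: (3/8)·(-2/3) + (1/4)·(2) + (1/4)·(9) + (1/8)·(13/3) = 73/24.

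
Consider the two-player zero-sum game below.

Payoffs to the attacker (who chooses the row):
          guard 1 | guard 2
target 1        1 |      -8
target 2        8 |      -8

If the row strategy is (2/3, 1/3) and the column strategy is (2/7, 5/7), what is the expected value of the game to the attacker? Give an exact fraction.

-100/21

Against (2/7, 5/7), each row's expected payoff is target 1: -38/7; target 2: -24/7.
Taking the (2/3, 1/3)-weighted average: (2/3)·(-38/7) + (1/3)·(-24/7) = -100/21.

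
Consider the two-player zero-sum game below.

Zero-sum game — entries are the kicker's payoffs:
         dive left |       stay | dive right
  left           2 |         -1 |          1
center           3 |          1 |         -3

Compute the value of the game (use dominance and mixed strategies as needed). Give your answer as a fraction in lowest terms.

Column dive left is strictly dominated by stay for the goalkeeper (it gives the kicker more in every row).
The remaining 2×2 game on (left, center) × (stay, dive right) has no saddle point. Let the kicker play left with probability p; indifference gives −p + (1−p) = p − 3(1−p), so p = 2/3.
Similarly the goalkeeper's optimal q on stay is 2/3, and the value is -1·(2/3) + (1)·(1/3) = -1/3.

-1/3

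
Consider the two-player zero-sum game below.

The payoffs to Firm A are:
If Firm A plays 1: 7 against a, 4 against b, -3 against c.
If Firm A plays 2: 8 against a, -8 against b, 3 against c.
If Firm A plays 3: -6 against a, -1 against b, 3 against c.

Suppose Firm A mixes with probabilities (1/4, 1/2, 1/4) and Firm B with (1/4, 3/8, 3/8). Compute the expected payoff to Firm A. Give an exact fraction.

Against (1/4, 3/8, 3/8), each row's expected payoff is 1: 17/8; 2: 1/8; 3: -3/4.
Taking the (1/4, 1/2, 1/4)-weighted average: (1/4)·(17/8) + (1/2)·(1/8) + (1/4)·(-3/4) = 13/32.

13/32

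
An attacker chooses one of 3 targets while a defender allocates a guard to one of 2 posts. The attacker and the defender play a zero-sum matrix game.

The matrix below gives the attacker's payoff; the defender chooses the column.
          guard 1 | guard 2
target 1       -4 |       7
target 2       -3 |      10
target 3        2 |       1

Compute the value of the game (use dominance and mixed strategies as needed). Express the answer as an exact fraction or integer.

23/14

Row target 1 is strictly dominated by row target 2, so the attacker never plays it.
The remaining 2×2 game on (target 2, target 3) × (guard 1, guard 2) has no saddle point. Let the attacker play target 2 with probability p; indifference gives −3p + 2(1−p) = 10p + (1−p), so p = 1/14.
Similarly the defender's optimal q on guard 1 is 9/14, and the value is -3·(9/14) + (10)·(5/14) = 23/14.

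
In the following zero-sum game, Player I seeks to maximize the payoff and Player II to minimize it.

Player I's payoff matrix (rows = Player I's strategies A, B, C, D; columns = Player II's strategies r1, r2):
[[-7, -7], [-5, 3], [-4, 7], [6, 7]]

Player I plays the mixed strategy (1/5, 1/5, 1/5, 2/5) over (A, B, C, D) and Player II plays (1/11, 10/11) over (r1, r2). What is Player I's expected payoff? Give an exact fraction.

Against (1/11, 10/11), each row's expected payoff is A: -7; B: 25/11; C: 6; D: 76/11.
Taking the (1/5, 1/5, 1/5, 2/5)-weighted average: (1/5)·(-7) + (1/5)·(25/11) + (1/5)·(6) + (2/5)·(76/11) = 166/55.

166/55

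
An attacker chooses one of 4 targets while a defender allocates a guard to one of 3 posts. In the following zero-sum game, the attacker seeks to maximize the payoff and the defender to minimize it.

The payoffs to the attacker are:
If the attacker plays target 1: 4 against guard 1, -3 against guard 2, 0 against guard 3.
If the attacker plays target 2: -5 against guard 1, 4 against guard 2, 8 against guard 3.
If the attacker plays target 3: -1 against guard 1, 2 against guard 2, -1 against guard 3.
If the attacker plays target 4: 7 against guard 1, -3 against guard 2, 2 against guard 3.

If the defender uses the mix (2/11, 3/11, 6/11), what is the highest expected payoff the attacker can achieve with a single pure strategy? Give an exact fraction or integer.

50/11

target 1: (4)·(2/11) + (-3)·(3/11) + (0)·(6/11) = -1/11.
target 2: (-5)·(2/11) + (4)·(3/11) + (8)·(6/11) = 50/11.
target 3: (-1)·(2/11) + (2)·(3/11) + (-1)·(6/11) = -2/11.
target 4: (7)·(2/11) + (-3)·(3/11) + (2)·(6/11) = 17/11.
The best pure response is target 2 with expected payoff 50/11.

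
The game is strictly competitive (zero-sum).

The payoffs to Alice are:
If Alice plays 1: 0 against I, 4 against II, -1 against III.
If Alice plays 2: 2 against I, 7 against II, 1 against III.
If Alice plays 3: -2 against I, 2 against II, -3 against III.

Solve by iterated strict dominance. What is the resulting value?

1

Column II is strictly dominated by I for Bob (0<4, 2<7, -2<2); eliminate II.
Column I is strictly dominated by III for Bob (-1<0, 1<2, -3<-2); eliminate I.
Row 3 is strictly dominated by row 1 (-1>-3); eliminate 3.
Row 1 is strictly dominated by row 2 (1>-1); eliminate 1.
Only (2, III) remains, with payoff 1.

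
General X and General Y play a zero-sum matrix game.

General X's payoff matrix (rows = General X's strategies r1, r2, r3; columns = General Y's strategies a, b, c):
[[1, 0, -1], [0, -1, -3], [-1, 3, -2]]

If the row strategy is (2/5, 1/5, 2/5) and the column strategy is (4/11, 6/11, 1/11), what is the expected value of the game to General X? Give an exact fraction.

21/55

Against (4/11, 6/11, 1/11), each row's expected payoff is r1: 3/11; r2: -9/11; r3: 12/11.
Taking the (2/5, 1/5, 2/5)-weighted average: (2/5)·(3/11) + (1/5)·(-9/11) + (2/5)·(12/11) = 21/55.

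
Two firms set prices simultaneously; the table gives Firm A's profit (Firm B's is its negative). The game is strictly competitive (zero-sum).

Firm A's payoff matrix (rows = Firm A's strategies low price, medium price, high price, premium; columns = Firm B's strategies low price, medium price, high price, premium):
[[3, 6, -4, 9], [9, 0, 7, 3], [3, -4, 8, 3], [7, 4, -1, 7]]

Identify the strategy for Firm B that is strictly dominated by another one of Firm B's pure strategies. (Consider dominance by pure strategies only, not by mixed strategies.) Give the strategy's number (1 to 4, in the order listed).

Firm B prefers columns that give Firm A less. Compare premium with medium price: 6 < 9, 0 < 3, -4 < 3, 4 < 7.
So medium price strictly dominates premium for Firm B; premium is strictly dominated.

4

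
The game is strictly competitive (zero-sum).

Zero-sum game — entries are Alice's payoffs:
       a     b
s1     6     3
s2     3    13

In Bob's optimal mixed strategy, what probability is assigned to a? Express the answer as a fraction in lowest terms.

Row minima are 3 and 3, so Alice's maximin is 3; column maxima are 6 and 13, so Bob's minimax is 6. These differ, so the equilibrium is in mixed strategies.
Let Bob play a with probability q. Alice is indifferent when 6q + 3(1−q) = 3q + 13(1−q), giving q = 10/13.

10/13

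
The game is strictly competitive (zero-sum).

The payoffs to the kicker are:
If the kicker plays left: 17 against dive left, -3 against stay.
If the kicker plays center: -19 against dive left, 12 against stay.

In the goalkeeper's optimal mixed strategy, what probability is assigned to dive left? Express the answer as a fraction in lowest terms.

5/17

Row minima are -3 and -19, so the kicker's maximin is -3; column maxima are 17 and 12, so the goalkeeper's minimax is 12. These differ, so the equilibrium is in mixed strategies.
Let the goalkeeper play dive left with probability q. The kicker is indifferent when 17q − 3(1−q) = −19q + 12(1−q), giving q = 5/17.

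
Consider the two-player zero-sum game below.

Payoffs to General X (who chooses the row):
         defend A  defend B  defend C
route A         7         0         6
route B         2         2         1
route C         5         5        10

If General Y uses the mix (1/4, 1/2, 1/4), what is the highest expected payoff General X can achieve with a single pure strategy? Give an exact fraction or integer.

25/4

route A: (7)·(1/4) + (0)·(1/2) + (6)·(1/4) = 13/4.
route B: (2)·(1/4) + (2)·(1/2) + (1)·(1/4) = 7/4.
route C: (5)·(1/4) + (5)·(1/2) + (10)·(1/4) = 25/4.
The best pure response is route C with expected payoff 25/4.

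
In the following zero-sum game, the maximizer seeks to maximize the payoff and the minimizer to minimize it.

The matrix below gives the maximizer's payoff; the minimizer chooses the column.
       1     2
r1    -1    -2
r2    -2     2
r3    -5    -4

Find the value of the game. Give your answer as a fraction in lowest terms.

Row r3 is strictly dominated by row r2, so the maximizer never plays it.
The remaining 2×2 game on (r1, r2) × (1, 2) has no saddle point. Let the maximizer play r1 with probability p; indifference gives −p − 2(1−p) = −2p + 2(1−p), so p = 4/5.
Similarly the minimizer's optimal q on 1 is 4/5, and the value is -1·(4/5) + (-2)·(1/5) = -6/5.

-6/5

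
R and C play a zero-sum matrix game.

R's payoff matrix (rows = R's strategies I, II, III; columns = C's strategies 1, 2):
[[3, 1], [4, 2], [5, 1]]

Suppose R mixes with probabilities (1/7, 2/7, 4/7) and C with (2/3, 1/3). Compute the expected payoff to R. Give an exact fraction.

Against (2/3, 1/3), each row's expected payoff is I: 7/3; II: 10/3; III: 11/3.
Taking the (1/7, 2/7, 4/7)-weighted average: (1/7)·(7/3) + (2/7)·(10/3) + (4/7)·(11/3) = 71/21.

71/21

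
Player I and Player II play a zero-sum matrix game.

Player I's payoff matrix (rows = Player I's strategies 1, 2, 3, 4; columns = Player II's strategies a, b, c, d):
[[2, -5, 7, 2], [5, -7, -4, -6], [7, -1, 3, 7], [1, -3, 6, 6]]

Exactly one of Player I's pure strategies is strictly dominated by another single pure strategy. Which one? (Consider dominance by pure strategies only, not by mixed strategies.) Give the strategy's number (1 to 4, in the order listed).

2

Compare 2 with 3: 7 > 5, -1 > -7, 3 > -4, 7 > -6.
So 3 strictly dominates 2 for Player I; 2 is strictly dominated.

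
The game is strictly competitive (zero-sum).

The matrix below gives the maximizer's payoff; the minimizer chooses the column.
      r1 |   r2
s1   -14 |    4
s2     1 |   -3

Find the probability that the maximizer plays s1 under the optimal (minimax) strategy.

Row minima are -14 and -3, so the maximizer's maximin is -3; column maxima are 1 and 4, so the minimizer's minimax is 1. These differ, so the equilibrium is in mixed strategies.
Let the maximizer play s1 with probability p. The minimizer is indifferent when −14p + (1−p) = 4p − 3(1−p), giving p = 2/11.

2/11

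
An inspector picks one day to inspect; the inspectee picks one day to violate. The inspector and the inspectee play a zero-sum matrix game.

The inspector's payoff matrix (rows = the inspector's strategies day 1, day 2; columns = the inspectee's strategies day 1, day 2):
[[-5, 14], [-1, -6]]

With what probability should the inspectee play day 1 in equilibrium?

Row minima are -5 and -6, so the inspector's maximin is -5; column maxima are -1 and 14, so the inspectee's minimax is -1. These differ, so the equilibrium is in mixed strategies.
Let the inspectee play day 1 with probability q. The inspector is indifferent when −5q + 14(1−q) = −q − 6(1−q), giving q = 5/6.

5/6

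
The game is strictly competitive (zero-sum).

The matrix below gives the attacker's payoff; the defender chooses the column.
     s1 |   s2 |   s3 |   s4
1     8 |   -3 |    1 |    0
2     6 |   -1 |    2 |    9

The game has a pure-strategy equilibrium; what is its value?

-1

Row minima: -3, -1 → the attacker's maximin is -1.
Column maxima: 8, -1, 2, 9 → the defender's minimax is -1.
They coincide at (2, s2), so the value is -1.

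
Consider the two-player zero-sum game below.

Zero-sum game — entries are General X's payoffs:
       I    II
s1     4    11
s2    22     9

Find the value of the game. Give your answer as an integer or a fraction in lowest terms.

103/10

Row minima are 4 and 9, so General X's maximin is 9; column maxima are 22 and 11, so General Y's minimax is 11. These differ, so the equilibrium is in mixed strategies.
Let General X play s1 with probability p. General Y is indifferent when 4p + 22(1−p) = 11p + 9(1−p), giving p = 13/20.
Let General Y play I with probability q. General X is indifferent when 4q + 11(1−q) = 22q + 9(1−q), giving q = 1/10.
The value is 4·(1/10) + (11)·(9/10) = 103/10.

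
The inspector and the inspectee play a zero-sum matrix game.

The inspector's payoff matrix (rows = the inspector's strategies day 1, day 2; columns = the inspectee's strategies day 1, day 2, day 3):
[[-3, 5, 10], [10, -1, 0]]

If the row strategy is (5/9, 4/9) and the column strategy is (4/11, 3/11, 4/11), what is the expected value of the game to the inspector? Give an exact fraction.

Against (4/11, 3/11, 4/11), each row's expected payoff is day 1: 43/11; day 2: 37/11.
Taking the (5/9, 4/9)-weighted average: (5/9)·(43/11) + (4/9)·(37/11) = 11/3.

11/3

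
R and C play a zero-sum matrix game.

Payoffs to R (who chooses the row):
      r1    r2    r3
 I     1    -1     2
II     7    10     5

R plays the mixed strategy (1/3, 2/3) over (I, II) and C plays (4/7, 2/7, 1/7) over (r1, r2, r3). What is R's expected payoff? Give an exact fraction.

Against (4/7, 2/7, 1/7), each row's expected payoff is I: 4/7; II: 53/7.
Taking the (1/3, 2/3)-weighted average: (1/3)·(4/7) + (2/3)·(53/7) = 110/21.

110/21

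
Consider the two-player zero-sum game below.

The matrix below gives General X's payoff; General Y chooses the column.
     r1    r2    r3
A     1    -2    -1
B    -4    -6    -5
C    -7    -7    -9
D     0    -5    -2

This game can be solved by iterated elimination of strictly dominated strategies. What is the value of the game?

-2

Column r1 is strictly dominated by r3 for General Y (-1<1, -5<-4, -9<-7, -2<0); eliminate r1.
Row B is strictly dominated by row A (-2>-6, -1>-5); eliminate B.
Row D is strictly dominated by row A (-2>-5, -1>-2); eliminate D.
Row C is strictly dominated by row A (-2>-7, -1>-9); eliminate C.
Column r3 is strictly dominated by r2 for General Y (-2<-1); eliminate r3.
Only (A, r2) remains, with payoff -2.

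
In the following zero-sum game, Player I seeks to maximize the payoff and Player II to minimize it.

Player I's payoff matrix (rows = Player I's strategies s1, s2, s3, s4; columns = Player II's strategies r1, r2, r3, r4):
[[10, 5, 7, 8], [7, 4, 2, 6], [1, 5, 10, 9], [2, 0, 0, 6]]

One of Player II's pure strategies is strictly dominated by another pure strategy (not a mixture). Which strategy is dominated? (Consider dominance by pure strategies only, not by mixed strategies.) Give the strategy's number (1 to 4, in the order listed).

Player II prefers columns that give Player I less. Compare r4 with r2: 5 < 8, 4 < 6, 5 < 9, 0 < 6.
So r2 strictly dominates r4 for Player II; r4 is strictly dominated.

4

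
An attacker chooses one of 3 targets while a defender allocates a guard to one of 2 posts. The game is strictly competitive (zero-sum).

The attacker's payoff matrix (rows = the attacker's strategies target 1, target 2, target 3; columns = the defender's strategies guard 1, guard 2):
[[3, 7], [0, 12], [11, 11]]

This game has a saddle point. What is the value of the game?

Row minima: 3, 0, 11 → the attacker's maximin is 11.
Column maxima: 11, 12 → the defender's minimax is 11.
They coincide at (target 3, guard 1), so the value is 11.

11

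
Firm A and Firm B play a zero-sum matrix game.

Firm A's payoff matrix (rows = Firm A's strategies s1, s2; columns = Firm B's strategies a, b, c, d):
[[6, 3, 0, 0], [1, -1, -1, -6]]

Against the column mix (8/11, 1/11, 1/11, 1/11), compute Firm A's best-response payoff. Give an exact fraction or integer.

s1: (6)·(8/11) + (3)·(1/11) + (0)·(1/11) + (0)·(1/11) = 51/11.
s2: (1)·(8/11) + (-1)·(1/11) + (-1)·(1/11) + (-6)·(1/11) = 0.
The best pure response is s1 with expected payoff 51/11.

51/11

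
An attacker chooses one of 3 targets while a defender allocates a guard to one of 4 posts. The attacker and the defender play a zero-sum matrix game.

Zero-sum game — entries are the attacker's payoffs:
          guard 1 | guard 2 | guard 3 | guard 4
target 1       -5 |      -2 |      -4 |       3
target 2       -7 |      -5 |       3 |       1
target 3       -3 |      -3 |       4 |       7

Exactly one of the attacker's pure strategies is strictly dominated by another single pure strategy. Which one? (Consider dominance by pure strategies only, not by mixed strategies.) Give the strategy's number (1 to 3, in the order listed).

2

Compare target 2 with target 3: -3 > -7, -3 > -5, 4 > 3, 7 > 1.
So target 3 strictly dominates target 2 for the attacker; target 2 is strictly dominated.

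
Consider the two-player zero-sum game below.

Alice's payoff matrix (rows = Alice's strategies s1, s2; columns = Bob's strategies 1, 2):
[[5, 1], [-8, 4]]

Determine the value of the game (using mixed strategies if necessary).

Row minima are 1 and -8, so Alice's maximin is 1; column maxima are 5 and 4, so Bob's minimax is 4. These differ, so the equilibrium is in mixed strategies.
Let Alice play s1 with probability p. Bob is indifferent when 5p − 8(1−p) = p + 4(1−p), giving p = 3/4.
Let Bob play 1 with probability q. Alice is indifferent when 5q + (1−q) = −8q + 4(1−q), giving q = 3/16.
The value is 5·(3/16) + (1)·(13/16) = 7/4.

7/4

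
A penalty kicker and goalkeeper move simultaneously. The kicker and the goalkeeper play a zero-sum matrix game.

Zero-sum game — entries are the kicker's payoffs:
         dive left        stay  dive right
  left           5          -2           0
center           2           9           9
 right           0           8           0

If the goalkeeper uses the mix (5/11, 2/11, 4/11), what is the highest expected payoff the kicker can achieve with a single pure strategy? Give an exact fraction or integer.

64/11

left: (5)·(5/11) + (-2)·(2/11) + (0)·(4/11) = 21/11.
center: (2)·(5/11) + (9)·(2/11) + (9)·(4/11) = 64/11.
right: (0)·(5/11) + (8)·(2/11) + (0)·(4/11) = 16/11.
The best pure response is center with expected payoff 64/11.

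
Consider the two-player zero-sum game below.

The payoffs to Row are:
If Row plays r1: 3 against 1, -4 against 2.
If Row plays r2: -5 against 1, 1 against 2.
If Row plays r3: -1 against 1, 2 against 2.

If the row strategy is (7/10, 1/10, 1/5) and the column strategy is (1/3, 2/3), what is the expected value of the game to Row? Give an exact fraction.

Against (1/3, 2/3), each row's expected payoff is r1: -5/3; r2: -1; r3: 1.
Taking the (7/10, 1/10, 1/5)-weighted average: (7/10)·(-5/3) + (1/10)·(-1) + (1/5)·(1) = -16/15.

-16/15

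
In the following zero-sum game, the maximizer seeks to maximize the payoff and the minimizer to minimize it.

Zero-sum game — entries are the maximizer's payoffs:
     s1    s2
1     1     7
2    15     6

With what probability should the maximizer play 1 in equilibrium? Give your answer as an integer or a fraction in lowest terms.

Row minima are 1 and 6, so the maximizer's maximin is 6; column maxima are 15 and 7, so the minimizer's minimax is 7. These differ, so the equilibrium is in mixed strategies.
Let the maximizer play 1 with probability p. The minimizer is indifferent when p + 15(1−p) = 7p + 6(1−p), giving p = 3/5.

3/5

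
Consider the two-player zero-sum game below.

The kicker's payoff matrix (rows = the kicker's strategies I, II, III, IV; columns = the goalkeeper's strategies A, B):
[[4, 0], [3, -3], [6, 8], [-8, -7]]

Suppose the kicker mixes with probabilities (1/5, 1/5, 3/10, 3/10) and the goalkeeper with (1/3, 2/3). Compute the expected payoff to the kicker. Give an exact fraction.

1/15

Against (1/3, 2/3), each row's expected payoff is I: 4/3; II: -1; III: 22/3; IV: -22/3.
Taking the (1/5, 1/5, 3/10, 3/10)-weighted average: (1/5)·(4/3) + (1/5)·(-1) + (3/10)·(22/3) + (3/10)·(-22/3) = 1/15.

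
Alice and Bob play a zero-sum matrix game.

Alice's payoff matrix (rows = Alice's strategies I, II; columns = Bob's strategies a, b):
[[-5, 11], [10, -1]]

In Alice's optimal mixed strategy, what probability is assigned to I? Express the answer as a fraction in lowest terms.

Row minima are -5 and -1, so Alice's maximin is -1; column maxima are 10 and 11, so Bob's minimax is 10. These differ, so the equilibrium is in mixed strategies.
Let Alice play I with probability p. Bob is indifferent when −5p + 10(1−p) = 11p − (1−p), giving p = 11/27.

11/27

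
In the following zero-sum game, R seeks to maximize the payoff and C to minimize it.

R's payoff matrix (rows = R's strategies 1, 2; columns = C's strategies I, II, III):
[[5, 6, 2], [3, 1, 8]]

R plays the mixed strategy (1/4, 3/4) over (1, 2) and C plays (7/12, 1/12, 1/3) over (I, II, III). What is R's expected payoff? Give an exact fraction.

211/48

Against (7/12, 1/12, 1/3), each row's expected payoff is 1: 49/12; 2: 9/2.
Taking the (1/4, 3/4)-weighted average: (1/4)·(49/12) + (3/4)·(9/2) = 211/48.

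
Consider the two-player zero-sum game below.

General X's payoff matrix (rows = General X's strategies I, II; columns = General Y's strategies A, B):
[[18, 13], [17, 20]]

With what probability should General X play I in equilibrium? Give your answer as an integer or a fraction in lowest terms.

3/8

Row minima are 13 and 17, so General X's maximin is 17; column maxima are 18 and 20, so General Y's minimax is 18. These differ, so the equilibrium is in mixed strategies.
Let General X play I with probability p. General Y is indifferent when 18p + 17(1−p) = 13p + 20(1−p), giving p = 3/8.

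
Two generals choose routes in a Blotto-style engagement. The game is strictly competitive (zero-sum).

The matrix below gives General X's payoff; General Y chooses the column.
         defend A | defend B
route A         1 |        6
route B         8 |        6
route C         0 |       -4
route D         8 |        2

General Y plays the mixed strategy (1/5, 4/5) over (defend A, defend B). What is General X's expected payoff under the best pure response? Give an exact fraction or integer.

route A: (1)·(1/5) + (6)·(4/5) = 5.
route B: (8)·(1/5) + (6)·(4/5) = 32/5.
route C: (0)·(1/5) + (-4)·(4/5) = -16/5.
route D: (8)·(1/5) + (2)·(4/5) = 16/5.
The best pure response is route B with expected payoff 32/5.

32/5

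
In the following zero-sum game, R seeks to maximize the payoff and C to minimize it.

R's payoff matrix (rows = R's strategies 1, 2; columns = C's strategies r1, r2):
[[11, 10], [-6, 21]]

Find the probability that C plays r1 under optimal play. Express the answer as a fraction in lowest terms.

Row minima are 10 and -6, so R's maximin is 10; column maxima are 11 and 21, so C's minimax is 11. These differ, so the equilibrium is in mixed strategies.
Let C play r1 with probability q. R is indifferent when 11q + 10(1−q) = −6q + 21(1−q), giving q = 11/28.

11/28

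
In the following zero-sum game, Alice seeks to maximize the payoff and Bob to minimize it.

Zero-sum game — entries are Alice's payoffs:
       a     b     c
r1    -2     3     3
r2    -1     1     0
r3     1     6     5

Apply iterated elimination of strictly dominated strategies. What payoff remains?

1

Column c is strictly dominated by a for Bob (-2<3, -1<0, 1<5); eliminate c.
Row r2 is strictly dominated by row r3 (1>-1, 6>1); eliminate r2.
Row r1 is strictly dominated by row r3 (1>-2, 6>3); eliminate r1.
Column b is strictly dominated by a for Bob (1<6); eliminate b.
Only (r3, a) remains, with payoff 1.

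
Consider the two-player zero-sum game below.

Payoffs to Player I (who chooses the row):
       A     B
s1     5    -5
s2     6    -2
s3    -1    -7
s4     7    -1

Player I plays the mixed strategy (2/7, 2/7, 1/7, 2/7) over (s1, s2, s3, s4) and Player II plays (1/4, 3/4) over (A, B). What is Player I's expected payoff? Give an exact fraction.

Against (1/4, 3/4), each row's expected payoff is s1: -5/2; s2: 0; s3: -11/2; s4: 1.
Taking the (2/7, 2/7, 1/7, 2/7)-weighted average: (2/7)·(-5/2) + (2/7)·(0) + (1/7)·(-11/2) + (2/7)·(1) = -17/14.

-17/14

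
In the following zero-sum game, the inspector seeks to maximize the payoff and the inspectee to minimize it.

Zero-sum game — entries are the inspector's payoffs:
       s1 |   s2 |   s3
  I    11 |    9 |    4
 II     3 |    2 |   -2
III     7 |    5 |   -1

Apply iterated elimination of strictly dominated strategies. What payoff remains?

4

Row II is strictly dominated by row I (11>3, 9>2, 4>-2); eliminate II.
Column s1 is strictly dominated by s2 for the inspectee (9<11, 5<7); eliminate s1.
Column s2 is strictly dominated by s3 for the inspectee (4<9, -1<5); eliminate s2.
Row III is strictly dominated by row I (4>-1); eliminate III.
Only (I, s3) remains, with payoff 4.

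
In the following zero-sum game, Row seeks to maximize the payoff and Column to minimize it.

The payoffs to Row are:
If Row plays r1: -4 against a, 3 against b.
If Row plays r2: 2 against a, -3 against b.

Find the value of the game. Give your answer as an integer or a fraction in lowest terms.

-1/2

Row minima are -4 and -3, so Row's maximin is -3; column maxima are 2 and 3, so Column's minimax is 2. These differ, so the equilibrium is in mixed strategies.
Let Row play r1 with probability p. Column is indifferent when −4p + 2(1−p) = 3p − 3(1−p), giving p = 5/12.
Let Column play a with probability q. Row is indifferent when −4q + 3(1−q) = 2q − 3(1−q), giving q = 1/2.
The value is -4·(1/2) + (3)·(1/2) = -1/2.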